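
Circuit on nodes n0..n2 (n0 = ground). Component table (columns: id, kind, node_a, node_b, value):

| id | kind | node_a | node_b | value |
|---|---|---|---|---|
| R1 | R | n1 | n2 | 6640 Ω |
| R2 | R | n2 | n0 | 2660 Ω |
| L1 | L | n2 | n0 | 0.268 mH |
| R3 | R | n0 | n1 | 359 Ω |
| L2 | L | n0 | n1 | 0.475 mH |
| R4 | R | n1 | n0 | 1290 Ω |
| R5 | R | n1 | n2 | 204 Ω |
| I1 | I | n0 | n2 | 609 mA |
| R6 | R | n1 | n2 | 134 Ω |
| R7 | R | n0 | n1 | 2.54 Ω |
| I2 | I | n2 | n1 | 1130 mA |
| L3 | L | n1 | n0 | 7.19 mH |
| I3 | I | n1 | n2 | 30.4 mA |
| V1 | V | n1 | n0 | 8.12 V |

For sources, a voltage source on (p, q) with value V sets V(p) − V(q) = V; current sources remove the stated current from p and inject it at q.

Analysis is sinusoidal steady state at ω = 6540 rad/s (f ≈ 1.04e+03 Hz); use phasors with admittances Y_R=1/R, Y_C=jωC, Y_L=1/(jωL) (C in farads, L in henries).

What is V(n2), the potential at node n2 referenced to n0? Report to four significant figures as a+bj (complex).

Apply KCL at each of the 2 non-ground nodes and solve the resulting linear system.
Node n1: branches {R1, R3, L2, R4, R5, R6, R7, I2, L3, I3, V1} → V_1 = 8.120+0.000j
Node n2: branches {R1, R2, L1, R5, I1, R6, I2, I3} → V_2 = -0.01540-0.6814j
Source currents: i(V1)=-2.228+2.778j

-0.01540-0.6814j V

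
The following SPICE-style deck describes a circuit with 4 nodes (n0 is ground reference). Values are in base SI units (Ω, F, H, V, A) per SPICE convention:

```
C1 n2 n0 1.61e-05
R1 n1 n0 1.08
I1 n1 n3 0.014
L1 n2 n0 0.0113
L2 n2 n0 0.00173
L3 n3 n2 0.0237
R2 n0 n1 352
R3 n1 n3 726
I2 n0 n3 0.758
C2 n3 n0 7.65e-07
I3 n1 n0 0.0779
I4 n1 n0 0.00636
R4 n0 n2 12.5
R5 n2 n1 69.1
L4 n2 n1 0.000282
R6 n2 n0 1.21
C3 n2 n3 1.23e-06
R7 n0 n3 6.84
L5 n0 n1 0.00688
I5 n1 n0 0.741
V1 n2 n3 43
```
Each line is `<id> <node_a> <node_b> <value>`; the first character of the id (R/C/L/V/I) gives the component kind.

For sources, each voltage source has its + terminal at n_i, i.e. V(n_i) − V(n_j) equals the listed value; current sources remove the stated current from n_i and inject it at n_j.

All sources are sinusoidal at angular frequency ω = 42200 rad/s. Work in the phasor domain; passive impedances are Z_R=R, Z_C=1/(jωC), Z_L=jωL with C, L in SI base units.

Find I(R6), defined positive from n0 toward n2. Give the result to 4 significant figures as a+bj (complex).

-4.594+1.502j A

Element admittances at ω=42200 rad/s:
  Y(C1) = 0.000+0.6794j S between n2,n0
  Y(R1) = 0.9259+0.000j S between n1,n0
  I1: injects 0.014 A into n3 (from n1)
  Y(L1) = 0.000-0.002097j S between n2,n0
  Y(L2) = 0.000-0.01370j S between n2,n0
  Y(L3) = 0.000-0.0009999j S between n3,n2
  Y(R2) = 0.002841+0.000j S between n0,n1
  Y(R3) = 0.001377+0.000j S between n1,n3
  I2: injects 0.758 A into n3 (from n0)
  Y(C2) = 0.000+0.03228j S between n3,n0
  I3: injects 0.0779 A into n0 (from n1)
  I4: injects 0.00636 A into n0 (from n1)
  Y(R4) = 0.08000+0.000j S between n0,n2
  Y(R5) = 0.01447+0.000j S between n2,n1
  Y(L4) = 0.000-0.08403j S between n2,n1
  Y(R6) = 0.8264+0.000j S between n2,n0
  Y(C3) = 0.000+0.05191j S between n2,n3
  Y(R7) = 0.1462+0.000j S between n0,n3
  Y(L5) = 0.000-0.003444j S between n0,n1
  I5: injects 0.741 A into n0 (from n1)
  V1: constraint V(n2)−V(n3) = 43
Assemble and solve the 4×4 MNA system:
  V(n1)=-0.9627-0.6141j  V(n2)=5.558-1.817j  V(n3)=-37.44-1.817j
  i(V1)=-6.238-3.665j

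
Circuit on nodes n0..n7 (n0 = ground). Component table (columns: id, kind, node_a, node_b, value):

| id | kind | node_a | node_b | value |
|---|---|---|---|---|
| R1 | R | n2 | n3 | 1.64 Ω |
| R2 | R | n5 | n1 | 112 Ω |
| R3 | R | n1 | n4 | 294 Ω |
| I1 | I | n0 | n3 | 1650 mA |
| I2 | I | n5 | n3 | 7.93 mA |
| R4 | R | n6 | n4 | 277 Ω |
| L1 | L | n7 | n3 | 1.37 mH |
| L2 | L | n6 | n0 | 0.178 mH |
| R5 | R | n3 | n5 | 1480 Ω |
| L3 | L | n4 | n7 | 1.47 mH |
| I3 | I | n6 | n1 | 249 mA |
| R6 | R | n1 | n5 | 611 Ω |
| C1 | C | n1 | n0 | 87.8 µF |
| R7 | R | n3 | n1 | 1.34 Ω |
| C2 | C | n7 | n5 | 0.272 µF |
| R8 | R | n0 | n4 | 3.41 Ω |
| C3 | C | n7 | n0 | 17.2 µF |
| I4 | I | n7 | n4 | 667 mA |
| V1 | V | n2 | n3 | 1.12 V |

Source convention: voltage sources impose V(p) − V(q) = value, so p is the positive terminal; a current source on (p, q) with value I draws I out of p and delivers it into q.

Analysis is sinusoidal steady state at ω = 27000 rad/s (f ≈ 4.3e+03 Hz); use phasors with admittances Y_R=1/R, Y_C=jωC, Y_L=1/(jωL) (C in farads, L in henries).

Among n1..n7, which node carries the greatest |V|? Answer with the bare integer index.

Apply KCL at each of the 7 non-ground nodes and solve the resulting linear system.
Node n1: branches {R2, R3, I3, R6, C1, R7} → V_1 = 0.03572-0.8262j
Node n2: branches {R1, V1} → V_2 = 3.459-0.7292j
Node n3: branches {R1, I1, I2, L1, R5, R7, V1} → V_3 = 2.339-0.7292j
Node n4: branches {R3, R4, L3, R8, I4} → V_4 = 2.341+0.2000j
Node n5: branches {R2, I2, R5, R6, C2} → V_5 = -1.588+0.008319j
Node n6: branches {R4, L2, I3} → V_6 = -0.02352-1.156j
Node n7: branches {L1, L3, C2, C3, I4} → V_7 = -0.3191+1.625j
Source currents: i(V1)=-0.6829+0.000j

2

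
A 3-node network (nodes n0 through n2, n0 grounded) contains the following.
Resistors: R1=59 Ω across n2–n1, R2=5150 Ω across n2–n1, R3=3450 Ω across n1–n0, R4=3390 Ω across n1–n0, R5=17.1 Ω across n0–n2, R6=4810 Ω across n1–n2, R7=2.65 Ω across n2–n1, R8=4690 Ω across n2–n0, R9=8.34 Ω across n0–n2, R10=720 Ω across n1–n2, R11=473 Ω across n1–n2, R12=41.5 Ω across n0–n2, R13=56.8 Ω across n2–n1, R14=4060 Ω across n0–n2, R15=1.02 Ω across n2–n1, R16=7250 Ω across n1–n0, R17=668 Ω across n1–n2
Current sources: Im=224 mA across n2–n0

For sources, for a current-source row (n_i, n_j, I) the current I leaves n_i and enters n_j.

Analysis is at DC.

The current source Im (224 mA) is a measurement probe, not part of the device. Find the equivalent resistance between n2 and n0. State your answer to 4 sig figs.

R_eq = 4.910 Ω

Apply KCL at each of the 2 non-ground nodes and solve the resulting linear system.
Node n1: branches {R1, R2, R3, R4, R6, R7, R10, R11, R13, R15, R16, R17} → V_1 = -1.099
Node n2: branches {R1, R2, R5, R6, R7, R8, R9, R10, R11, R12, R13, R14, R15, R17, Im} → V_2 = -1.100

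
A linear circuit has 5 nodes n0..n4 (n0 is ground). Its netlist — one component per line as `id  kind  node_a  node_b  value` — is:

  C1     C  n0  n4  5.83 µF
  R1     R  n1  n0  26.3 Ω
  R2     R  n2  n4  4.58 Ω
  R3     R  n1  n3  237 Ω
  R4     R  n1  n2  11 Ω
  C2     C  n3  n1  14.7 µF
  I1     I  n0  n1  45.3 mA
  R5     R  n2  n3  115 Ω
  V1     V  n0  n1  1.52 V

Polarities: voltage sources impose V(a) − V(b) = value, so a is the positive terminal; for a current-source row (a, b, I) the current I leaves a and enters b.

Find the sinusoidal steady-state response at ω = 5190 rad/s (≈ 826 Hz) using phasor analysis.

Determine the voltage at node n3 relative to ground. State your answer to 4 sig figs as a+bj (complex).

-1.474-0.01209j V

Element admittances at ω=5190 rad/s:
  Y(C1) = 0.000+0.03026j S between n0,n4
  Y(R1) = 0.03802+0.000j S between n1,n0
  Y(R2) = 0.2183+0.000j S between n2,n4
  Y(R3) = 0.004219+0.000j S between n1,n3
  Y(R4) = 0.09091+0.000j S between n1,n2
  Y(C2) = 0.000+0.07629j S between n3,n1
  I1: injects 0.0453 A into n1 (from n0)
  Y(R5) = 0.008696+0.000j S between n2,n3
  V1: constraint V(n0)−V(n1) = 1.52
Assemble and solve the 5×5 MNA system:
  V(n1)=-1.520+0.000j  V(n2)=-1.346+0.3842j  V(n3)=-1.474-0.01209j  V(n4)=-1.268+0.5600j
  i(V1)=-0.1200-0.03838j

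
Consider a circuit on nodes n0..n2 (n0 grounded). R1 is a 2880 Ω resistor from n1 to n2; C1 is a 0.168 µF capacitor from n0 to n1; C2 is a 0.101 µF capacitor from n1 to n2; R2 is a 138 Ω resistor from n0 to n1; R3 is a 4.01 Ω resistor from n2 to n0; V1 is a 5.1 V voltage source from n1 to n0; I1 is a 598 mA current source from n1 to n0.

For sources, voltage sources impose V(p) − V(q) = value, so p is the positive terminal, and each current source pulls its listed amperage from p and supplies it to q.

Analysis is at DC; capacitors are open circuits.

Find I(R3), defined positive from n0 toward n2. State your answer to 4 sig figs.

-0.001768 A

Apply KCL at each of the 2 non-ground nodes and solve the resulting linear system.
Node n1: branches {R1, C1, C2, R2, V1, I1} → V_1 = 5.100
Node n2: branches {R1, C2, R3} → V_2 = 0.007091
Source currents: i(V1)=-0.6367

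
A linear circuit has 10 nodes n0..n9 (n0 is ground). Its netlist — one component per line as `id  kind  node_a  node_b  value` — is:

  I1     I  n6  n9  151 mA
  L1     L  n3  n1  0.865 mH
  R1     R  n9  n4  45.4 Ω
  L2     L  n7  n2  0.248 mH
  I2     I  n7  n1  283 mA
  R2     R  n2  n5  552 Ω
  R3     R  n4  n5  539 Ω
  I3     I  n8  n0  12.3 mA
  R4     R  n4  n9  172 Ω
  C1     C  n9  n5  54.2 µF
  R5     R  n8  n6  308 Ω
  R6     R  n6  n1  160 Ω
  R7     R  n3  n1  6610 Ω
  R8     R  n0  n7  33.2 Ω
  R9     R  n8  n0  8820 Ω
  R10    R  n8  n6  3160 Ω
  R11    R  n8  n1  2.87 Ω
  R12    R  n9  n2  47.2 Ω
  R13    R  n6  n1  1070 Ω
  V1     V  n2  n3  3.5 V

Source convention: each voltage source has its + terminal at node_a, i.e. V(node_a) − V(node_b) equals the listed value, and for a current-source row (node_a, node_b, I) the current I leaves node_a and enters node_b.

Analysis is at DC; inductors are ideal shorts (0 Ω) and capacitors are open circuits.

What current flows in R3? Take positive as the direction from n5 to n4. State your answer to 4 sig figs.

-0.006070 A

MNA unknowns: 9 node voltages V₁..V_9 plus 3 source currents (L1, L2, V1)
I1: z[6]−=0.151, z[9]+=0.151
L1: row V3−V1=0, i_L1 at 3,1
R1: Y=0.02203 on G[9,4]
L2: row V7−V2=0, i_L2 at 7,2
I2: z[7]−=0.283, z[1]+=0.283
R2: Y=0.001812 on G[2,5]
R3: Y=0.001855 on G[4,5]
I3: z[8]−=0.0123, z[0]+=0.0123
R4: Y=0.005814 on G[4,9]
C1: Y=0.000 on G[9,5]
R5: Y=0.003247 on G[8,6]
R6: Y=0.006250 on G[6,1]
R7: Y=0.0001513 on G[3,1]
R8: Y=0.03012 on G[0,7]
R9: Y=0.0001134 on G[8,0]
R10: Y=0.0003165 on G[8,6]
R11: Y=0.3484 on G[8,1]
R12: Y=0.02119 on G[9,2]
R13: Y=0.0009346 on G[6,1]
V1: row V2−V3=3.5, i_V1 at 2,3
solve → V1=-3.893, V2=-0.3930, V3=-3.893, V4=6.230, V5=2.958, V6=-18.00, V7=-0.3930, V8=-4.069, V9=6.448
aux → i_L1=-0.1202, i_L2=-0.2712, i_V1=-0.1202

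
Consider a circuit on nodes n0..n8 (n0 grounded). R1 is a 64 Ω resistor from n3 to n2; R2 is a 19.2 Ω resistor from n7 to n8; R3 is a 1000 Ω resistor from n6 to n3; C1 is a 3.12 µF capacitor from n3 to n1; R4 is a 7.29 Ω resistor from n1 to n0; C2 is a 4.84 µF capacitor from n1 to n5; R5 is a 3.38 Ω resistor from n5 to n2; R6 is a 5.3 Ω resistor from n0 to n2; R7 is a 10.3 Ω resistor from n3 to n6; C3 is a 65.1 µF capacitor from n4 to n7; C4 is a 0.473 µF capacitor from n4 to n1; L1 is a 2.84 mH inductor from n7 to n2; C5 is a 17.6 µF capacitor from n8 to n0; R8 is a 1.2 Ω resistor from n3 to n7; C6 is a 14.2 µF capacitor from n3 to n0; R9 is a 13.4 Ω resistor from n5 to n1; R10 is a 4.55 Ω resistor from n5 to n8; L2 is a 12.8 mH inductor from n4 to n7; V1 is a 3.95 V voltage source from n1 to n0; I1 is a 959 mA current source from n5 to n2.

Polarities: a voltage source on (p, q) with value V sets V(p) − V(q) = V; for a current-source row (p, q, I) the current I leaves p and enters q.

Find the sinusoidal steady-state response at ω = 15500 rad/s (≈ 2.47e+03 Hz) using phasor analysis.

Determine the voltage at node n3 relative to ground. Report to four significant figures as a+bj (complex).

0.7747-0.06133j V

Element admittances at ω=15500 rad/s:
  Y(R1) = 0.01562+0.000j S between n3,n2
  Y(R2) = 0.05208+0.000j S between n7,n8
  Y(R3) = 0.001000+0.000j S between n6,n3
  Y(C1) = 0.000+0.04836j S between n3,n1
  Y(R4) = 0.1372+0.000j S between n1,n0
  Y(C2) = 0.000+0.07502j S between n1,n5
  Y(R5) = 0.2959+0.000j S between n5,n2
  Y(R6) = 0.1887+0.000j S between n0,n2
  Y(R7) = 0.09709+0.000j S between n3,n6
  Y(C3) = 0.000+1.009j S between n4,n7
  Y(C4) = 0.000+0.007332j S between n4,n1
  Y(L1) = 0.000-0.02272j S between n7,n2
  Y(C5) = 0.000+0.2728j S between n8,n0
  Y(R8) = 0.8333+0.000j S between n3,n7
  Y(C6) = 0.000+0.2201j S between n3,n0
  Y(R9) = 0.07463+0.000j S between n5,n1
  Y(R10) = 0.2198+0.000j S between n5,n8
  Y(L2) = 0.000-0.005040j S between n4,n7
  V1: constraint V(n1)−V(n0) = 3.95
  I1: injects 0.959 A into n2 (from n5)
Assemble and solve the 9×9 MNA system:
  V(n1)=3.950+0.000j  V(n2)=2.009+0.5411j  V(n3)=0.7747-0.06133j  V(n4)=0.7943-0.05191j  V(n5)=0.1597+0.8230j  V(n6)=0.7747-0.06133j  V(n7)=0.7713-0.05229j  V(n8)=0.4656+0.1881j
  i(V1)=-0.8831-0.3996j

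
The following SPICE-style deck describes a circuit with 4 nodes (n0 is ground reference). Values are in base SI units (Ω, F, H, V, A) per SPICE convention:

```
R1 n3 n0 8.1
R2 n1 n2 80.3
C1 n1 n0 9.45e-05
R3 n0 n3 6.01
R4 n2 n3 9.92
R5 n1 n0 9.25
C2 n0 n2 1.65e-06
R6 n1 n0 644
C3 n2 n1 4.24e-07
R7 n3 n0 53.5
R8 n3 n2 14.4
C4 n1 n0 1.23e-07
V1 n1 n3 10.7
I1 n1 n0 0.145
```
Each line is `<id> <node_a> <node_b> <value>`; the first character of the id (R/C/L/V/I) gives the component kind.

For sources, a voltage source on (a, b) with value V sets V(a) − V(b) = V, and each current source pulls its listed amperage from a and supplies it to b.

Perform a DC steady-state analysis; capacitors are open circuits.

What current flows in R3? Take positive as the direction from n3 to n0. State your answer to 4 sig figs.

-0.5245 A

MNA unknowns: 3 node voltages V₁..V_3 plus 1 source current (V1)
R1: Y=0.1235 on G[3,0]
R2: Y=0.01245 on G[1,2]
C1: Y=0.000 on G[1,0]
R3: Y=0.1664 on G[0,3]
R4: Y=0.1008 on G[2,3]
R5: Y=0.1081 on G[1,0]
C2: Y=0.000 on G[0,2]
R6: Y=0.001553 on G[1,0]
C3: Y=0.000 on G[2,1]
R7: Y=0.01869 on G[3,0]
R8: Y=0.06944 on G[3,2]
C4: Y=0.000 on G[1,0]
V1: row V1−V3=10.7, i_V1 at 1,3
I1: z[1]−=0.145, z[0]+=0.145
solve → V1=7.547, V2=-2.423, V3=-3.153
aux → i_V1=-1.097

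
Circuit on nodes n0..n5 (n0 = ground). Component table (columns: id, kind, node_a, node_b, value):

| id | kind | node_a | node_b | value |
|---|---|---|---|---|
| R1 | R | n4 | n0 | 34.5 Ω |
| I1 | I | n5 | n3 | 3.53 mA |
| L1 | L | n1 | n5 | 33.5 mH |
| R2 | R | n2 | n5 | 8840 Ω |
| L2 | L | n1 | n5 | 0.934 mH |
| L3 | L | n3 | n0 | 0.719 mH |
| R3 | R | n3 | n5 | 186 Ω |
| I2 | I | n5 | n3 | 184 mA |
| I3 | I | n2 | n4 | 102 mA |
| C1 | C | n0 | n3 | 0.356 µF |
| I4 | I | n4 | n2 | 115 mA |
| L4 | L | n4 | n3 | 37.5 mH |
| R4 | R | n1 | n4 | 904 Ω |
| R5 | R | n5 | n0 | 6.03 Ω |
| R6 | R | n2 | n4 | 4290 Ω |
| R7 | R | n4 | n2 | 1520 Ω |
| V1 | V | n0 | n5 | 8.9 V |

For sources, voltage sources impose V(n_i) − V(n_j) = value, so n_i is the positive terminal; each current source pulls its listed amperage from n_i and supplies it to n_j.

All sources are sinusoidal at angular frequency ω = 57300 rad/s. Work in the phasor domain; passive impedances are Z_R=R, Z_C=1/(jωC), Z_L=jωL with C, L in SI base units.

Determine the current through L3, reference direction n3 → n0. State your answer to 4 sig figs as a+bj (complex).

0.3082-0.3814j A

MNA unknowns: 5 node voltages V₁..V_5 plus 1 source current (V1)
R1: Y=0.02899+0.000j on G[4,0]
I1: z[5]−=0.00353, z[3]+=0.00353
L1: Y=0.000-0.0005210j on G[1,5]
R2: Y=0.0001131+0.000j on G[2,5]
L2: Y=0.000-0.01869j on G[1,5]
L3: Y=0.000-0.02427j on G[3,0]
R3: Y=0.005376+0.000j on G[3,5]
I2: z[5]−=0.184, z[3]+=0.184
I3: z[2]−=0.102, z[4]+=0.102
C1: Y=0.000+0.02040j on G[0,3]
I4: z[4]−=0.115, z[2]+=0.115
L4: Y=0.000-0.0004654j on G[4,3]
R4: Y=0.001106+0.000j on G[1,4]
R5: Y=0.1658+0.000j on G[5,0]
R6: Y=0.0002331+0.000j on G[2,4]
R7: Y=0.0006579+0.000j on G[4,2]
V1: row V0−V5=8.9, i_V1 at 0,5
solve → V1=-8.858+0.4985j, V2=11.76-0.2015j, V3=15.71+12.70j, V4=-0.2034-0.2271j, V5=-8.900+0.000j
aux → i_V1=-1.433-0.06745j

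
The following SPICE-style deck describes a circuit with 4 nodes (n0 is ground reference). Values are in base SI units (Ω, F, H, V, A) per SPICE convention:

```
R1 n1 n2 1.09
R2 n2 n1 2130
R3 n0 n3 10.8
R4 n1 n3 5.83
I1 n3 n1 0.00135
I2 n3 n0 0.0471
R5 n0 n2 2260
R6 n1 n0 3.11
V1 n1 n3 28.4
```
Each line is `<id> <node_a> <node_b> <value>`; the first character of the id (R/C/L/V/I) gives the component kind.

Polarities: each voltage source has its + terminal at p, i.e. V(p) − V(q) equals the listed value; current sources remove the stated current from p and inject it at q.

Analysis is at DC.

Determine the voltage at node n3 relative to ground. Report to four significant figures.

-22.17 V

Element admittances at DC:
  Y(R1) = 0.9174 S between n1,n2
  Y(R2) = 0.0004695 S between n2,n1
  Y(R3) = 0.09259 S between n0,n3
  Y(R4) = 0.1715 S between n1,n3
  I1: injects 0.00135 A into n1 (from n3)
  I2: injects 0.0471 A into n0 (from n3)
  Y(R5) = 0.0004425 S between n0,n2
  Y(R6) = 0.3215 S between n1,n0
  V1: constraint V(n1)−V(n3) = 28.4
Assemble and solve the 4×4 MNA system:
  V(n1)=6.229  V(n2)=6.226  V(n3)=-22.17
  i(V1)=-6.876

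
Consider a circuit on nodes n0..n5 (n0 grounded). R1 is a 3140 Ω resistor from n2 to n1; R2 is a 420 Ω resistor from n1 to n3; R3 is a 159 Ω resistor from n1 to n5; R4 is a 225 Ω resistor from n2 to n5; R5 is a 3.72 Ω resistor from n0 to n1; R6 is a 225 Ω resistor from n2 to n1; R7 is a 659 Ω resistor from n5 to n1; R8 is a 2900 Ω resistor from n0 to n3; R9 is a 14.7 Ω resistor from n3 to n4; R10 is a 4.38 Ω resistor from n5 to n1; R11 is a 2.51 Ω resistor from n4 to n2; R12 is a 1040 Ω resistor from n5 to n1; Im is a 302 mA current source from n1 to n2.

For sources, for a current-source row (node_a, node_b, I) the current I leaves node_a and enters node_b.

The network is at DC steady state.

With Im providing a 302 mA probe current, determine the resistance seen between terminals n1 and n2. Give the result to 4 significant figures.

MNA unknowns: 5 node voltages V₁..V_5
R1: Y=0.0003185 on G[2,1]
R2: Y=0.002381 on G[1,3]
R3: Y=0.006289 on G[1,5]
R4: Y=0.004444 on G[2,5]
R5: Y=0.2688 on G[0,1]
R6: Y=0.004444 on G[2,1]
R7: Y=0.001517 on G[5,1]
R8: Y=0.0003448 on G[0,3]
R9: Y=0.06803 on G[3,4]
R10: Y=0.2283 on G[5,1]
R11: Y=0.3984 on G[4,2]
R12: Y=0.0009615 on G[5,1]
Im: z[1]−=0.302, z[2]+=0.302
solve → V1=-0.03151, V2=25.72, V3=24.56, V4=25.55, V5=0.4423

R_eq = 85.26 Ω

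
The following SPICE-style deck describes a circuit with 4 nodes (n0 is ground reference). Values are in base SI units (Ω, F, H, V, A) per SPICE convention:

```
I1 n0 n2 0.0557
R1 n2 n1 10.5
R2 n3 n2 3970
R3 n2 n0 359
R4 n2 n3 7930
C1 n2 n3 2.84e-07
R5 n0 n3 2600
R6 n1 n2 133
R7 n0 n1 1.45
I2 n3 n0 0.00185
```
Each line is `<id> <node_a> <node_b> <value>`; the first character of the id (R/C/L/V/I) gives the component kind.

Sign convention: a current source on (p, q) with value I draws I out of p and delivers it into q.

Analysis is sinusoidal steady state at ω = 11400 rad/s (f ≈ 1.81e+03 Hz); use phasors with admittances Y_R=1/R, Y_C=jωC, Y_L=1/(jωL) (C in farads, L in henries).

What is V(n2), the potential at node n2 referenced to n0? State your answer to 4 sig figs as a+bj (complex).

0.5821-0.002521j V

MNA unknowns: 3 node voltages V₁..V_3
I1: z[0]−=0.0557, z[2]+=0.0557
R1: Y=0.09524+0.000j on G[2,1]
R2: Y=0.0002519+0.000j on G[3,2]
R3: Y=0.002786+0.000j on G[2,0]
R4: Y=0.0001261+0.000j on G[2,3]
C1: Y=0.000+0.003238j on G[2,3]
R5: Y=0.0003846+0.000j on G[0,3]
R6: Y=0.007519+0.000j on G[1,2]
R7: Y=0.6897+0.000j on G[0,1]
I2: z[3]−=0.00185, z[0]+=0.00185
solve → V1=0.07549-0.0003269j, V2=0.5821-0.002521j, V3=0.4394+0.6044j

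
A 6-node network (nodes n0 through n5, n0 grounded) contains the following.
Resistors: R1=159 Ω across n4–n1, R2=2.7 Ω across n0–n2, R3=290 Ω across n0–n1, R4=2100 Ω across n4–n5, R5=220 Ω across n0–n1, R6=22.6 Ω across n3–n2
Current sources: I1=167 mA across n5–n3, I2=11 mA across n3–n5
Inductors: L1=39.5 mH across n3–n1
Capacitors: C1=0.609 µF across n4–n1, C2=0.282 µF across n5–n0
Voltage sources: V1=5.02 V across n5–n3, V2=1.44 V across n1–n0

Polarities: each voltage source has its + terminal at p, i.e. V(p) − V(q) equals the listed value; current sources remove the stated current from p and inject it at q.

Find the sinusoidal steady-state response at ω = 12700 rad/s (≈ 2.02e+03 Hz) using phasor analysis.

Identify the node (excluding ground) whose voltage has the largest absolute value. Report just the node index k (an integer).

Element admittances at ω=12700 rad/s:
  Y(R1) = 0.006289+0.000j S between n4,n1
  Y(R2) = 0.3704+0.000j S between n0,n2
  I1: injects 0.167 A into n3 (from n5)
  I2: injects 0.011 A into n5 (from n3)
  Y(R3) = 0.003448+0.000j S between n0,n1
  Y(L1) = 0.000-0.001993j S between n3,n1
  Y(C1) = 0.000+0.007734j S between n4,n1
  Y(C2) = 0.000+0.003581j S between n5,n0
  Y(R4) = 0.0004762+0.000j S between n4,n5
  Y(R5) = 0.004545+0.000j S between n0,n1
  Y(R6) = 0.04425+0.000j S between n3,n2
  V1: constraint V(n5)−V(n3) = 5.02
  V2: constraint V(n1)−V(n0) = 1.44
Assemble and solve the 7×7 MNA system:
  V(n1)=1.440+0.000j  V(n2)=-0.006639-0.05554j  V(n3)=-0.06221-0.5204j  V(n4)=1.529-0.1386j  V(n5)=4.958-0.5204j
  i(V1)=-0.1595-0.01757j  i(V2)=-0.01092+0.002813j

5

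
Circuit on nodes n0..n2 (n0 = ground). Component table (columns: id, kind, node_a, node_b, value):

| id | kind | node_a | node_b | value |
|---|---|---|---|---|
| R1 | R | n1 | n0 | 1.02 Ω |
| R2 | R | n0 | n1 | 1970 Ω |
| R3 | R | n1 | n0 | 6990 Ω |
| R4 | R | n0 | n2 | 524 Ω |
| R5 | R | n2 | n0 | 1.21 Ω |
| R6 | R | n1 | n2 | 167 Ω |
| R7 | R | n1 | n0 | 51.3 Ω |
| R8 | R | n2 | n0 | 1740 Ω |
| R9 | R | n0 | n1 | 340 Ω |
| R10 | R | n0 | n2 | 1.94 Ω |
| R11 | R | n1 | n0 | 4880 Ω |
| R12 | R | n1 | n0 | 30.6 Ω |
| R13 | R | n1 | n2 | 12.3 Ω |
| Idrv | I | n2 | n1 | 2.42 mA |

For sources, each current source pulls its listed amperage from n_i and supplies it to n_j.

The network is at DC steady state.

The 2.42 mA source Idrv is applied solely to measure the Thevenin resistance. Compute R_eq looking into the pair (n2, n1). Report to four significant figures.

Apply KCL at each of the 2 non-ground nodes and solve the resulting linear system.
Node n1: branches {R1, R2, R3, R6, R7, R9, R11, R12, R13, Idrv} → V_1 = 0.002032
Node n2: branches {R4, R5, R6, R8, R10, R13, Idrv} → V_2 = -0.001566

R_eq = 1.487 Ω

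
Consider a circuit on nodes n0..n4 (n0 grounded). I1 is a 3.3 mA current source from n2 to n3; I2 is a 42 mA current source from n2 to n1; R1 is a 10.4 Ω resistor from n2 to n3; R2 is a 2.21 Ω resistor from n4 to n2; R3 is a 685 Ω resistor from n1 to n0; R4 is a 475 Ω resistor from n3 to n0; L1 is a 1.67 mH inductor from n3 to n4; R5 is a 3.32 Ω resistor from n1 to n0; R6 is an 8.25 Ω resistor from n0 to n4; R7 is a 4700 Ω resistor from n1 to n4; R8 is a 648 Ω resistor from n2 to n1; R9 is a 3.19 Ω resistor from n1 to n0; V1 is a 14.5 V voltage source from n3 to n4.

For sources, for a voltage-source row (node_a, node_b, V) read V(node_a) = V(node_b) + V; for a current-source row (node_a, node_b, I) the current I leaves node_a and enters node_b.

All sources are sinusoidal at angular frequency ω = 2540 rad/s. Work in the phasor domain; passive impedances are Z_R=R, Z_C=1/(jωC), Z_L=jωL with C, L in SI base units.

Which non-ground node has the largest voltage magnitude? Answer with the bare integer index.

3

MNA unknowns: 4 node voltages V₁..V_4 plus 1 source current (V1)
I1: z[2]−=0.0033, z[3]+=0.0033
I2: z[2]−=0.042, z[1]+=0.042
R1: Y=0.09615+0.000j on G[2,3]
R2: Y=0.4525+0.000j on G[4,2]
R3: Y=0.001460+0.000j on G[1,0]
R4: Y=0.002105+0.000j on G[3,0]
L1: Y=0.000-0.2357j on G[3,4]
R5: Y=0.3012+0.000j on G[1,0]
R6: Y=0.1212+0.000j on G[0,4]
R7: Y=0.0002128+0.000j on G[1,4]
R8: Y=0.001543+0.000j on G[2,1]
R9: Y=0.3135+0.000j on G[1,0]
V1: row V3−V4=14.5, i_V1 at 3,4
solve → V1=0.07237+0.000j, V2=1.845+0.000j, V3=13.89+0.000j, V4=-0.6091+0.000j
aux → i_V1=-1.184+3.418j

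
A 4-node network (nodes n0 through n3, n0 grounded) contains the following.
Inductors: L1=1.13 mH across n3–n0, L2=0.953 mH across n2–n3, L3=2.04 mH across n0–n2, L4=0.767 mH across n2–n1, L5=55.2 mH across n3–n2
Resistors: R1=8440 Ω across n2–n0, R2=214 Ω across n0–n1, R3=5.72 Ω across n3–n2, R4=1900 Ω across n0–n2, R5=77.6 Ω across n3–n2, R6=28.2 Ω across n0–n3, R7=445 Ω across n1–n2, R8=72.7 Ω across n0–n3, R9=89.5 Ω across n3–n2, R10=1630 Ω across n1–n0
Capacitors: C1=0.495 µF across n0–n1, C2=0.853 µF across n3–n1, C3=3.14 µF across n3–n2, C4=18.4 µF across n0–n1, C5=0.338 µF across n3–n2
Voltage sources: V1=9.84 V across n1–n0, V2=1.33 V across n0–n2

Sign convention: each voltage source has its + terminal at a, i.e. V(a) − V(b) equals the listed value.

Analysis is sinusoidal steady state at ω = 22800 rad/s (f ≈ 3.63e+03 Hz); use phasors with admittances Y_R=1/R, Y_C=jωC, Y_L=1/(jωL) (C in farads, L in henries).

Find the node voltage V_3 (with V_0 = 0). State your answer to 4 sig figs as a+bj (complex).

-1.032+0.6518j V

Element admittances at ω=22800 rad/s:
  Y(L1) = 0.000-0.03881j S between n3,n0
  Y(R1) = 0.0001185+0.000j S between n2,n0
  Y(R2) = 0.004673+0.000j S between n0,n1
  Y(R3) = 0.1748+0.000j S between n3,n2
  Y(R4) = 0.0005263+0.000j S between n0,n2
  Y(R5) = 0.01289+0.000j S between n3,n2
  Y(R6) = 0.03546+0.000j S between n0,n3
  Y(C1) = 0.000+0.01129j S between n0,n1
  Y(C2) = 0.000+0.01945j S between n3,n1
  Y(R7) = 0.002247+0.000j S between n1,n2
  Y(R8) = 0.01376+0.000j S between n0,n3
  Y(R9) = 0.01117+0.000j S between n3,n2
  Y(L2) = 0.000-0.04602j S between n2,n3
  Y(L3) = 0.000-0.02150j S between n0,n2
  Y(C3) = 0.000+0.07159j S between n3,n2
  Y(C4) = 0.000+0.4195j S between n0,n1
  Y(R10) = 0.0006135+0.000j S between n1,n0
  Y(C5) = 0.000+0.007706j S between n3,n2
  Y(L4) = 0.000-0.05718j S between n2,n1
  Y(L5) = 0.000-0.0007946j S between n3,n2
  V1: constraint V(n1)−V(n0) = 9.84
  V2: constraint V(n0)−V(n2) = 1.33
Assemble and solve the 5×5 MNA system:
  V(n1)=9.840+0.000j  V(n2)=-1.330+0.000j  V(n3)=-1.032+0.6518j
  i(V1)=-0.08980-3.812j  i(V2)=-0.06411+0.5280j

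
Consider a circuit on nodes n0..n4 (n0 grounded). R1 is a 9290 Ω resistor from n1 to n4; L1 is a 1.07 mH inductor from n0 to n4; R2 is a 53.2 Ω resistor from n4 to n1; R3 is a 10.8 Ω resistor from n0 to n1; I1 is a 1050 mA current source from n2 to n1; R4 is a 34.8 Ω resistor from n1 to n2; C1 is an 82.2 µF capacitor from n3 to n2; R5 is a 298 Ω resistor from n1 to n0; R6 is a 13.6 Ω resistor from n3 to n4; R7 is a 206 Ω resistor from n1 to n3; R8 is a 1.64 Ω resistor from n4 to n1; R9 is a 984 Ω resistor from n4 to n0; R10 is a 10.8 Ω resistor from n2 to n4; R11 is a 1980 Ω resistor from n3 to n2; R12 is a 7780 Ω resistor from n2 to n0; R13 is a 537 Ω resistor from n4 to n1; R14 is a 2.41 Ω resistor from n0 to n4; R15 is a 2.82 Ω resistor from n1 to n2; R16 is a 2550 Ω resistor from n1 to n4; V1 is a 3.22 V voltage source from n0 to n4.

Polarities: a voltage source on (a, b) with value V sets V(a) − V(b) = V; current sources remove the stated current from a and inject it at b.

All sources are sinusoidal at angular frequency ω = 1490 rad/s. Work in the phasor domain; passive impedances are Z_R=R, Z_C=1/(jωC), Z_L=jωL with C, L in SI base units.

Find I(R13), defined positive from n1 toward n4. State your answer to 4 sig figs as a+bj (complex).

Element admittances at ω=1490 rad/s:
  Y(R1) = 0.0001076+0.000j S between n1,n4
  Y(L1) = 0.000-0.6272j S between n0,n4
  Y(R2) = 0.01880+0.000j S between n4,n1
  Y(R3) = 0.09259+0.000j S between n0,n1
  I1: injects 1.05 A into n1 (from n2)
  Y(R4) = 0.02874+0.000j S between n1,n2
  Y(C1) = 0.000+0.1225j S between n3,n2
  Y(R5) = 0.003356+0.000j S between n1,n0
  Y(R6) = 0.07353+0.000j S between n3,n4
  Y(R7) = 0.004854+0.000j S between n1,n3
  Y(R8) = 0.6098+0.000j S between n4,n1
  Y(R9) = 0.001016+0.000j S between n4,n0
  Y(R10) = 0.09259+0.000j S between n2,n4
  Y(R11) = 0.0005051+0.000j S between n3,n2
  Y(R12) = 0.0001285+0.000j S between n2,n0
  Y(R13) = 0.001862+0.000j S between n4,n1
  Y(R14) = 0.4149+0.000j S between n0,n4
  Y(R15) = 0.3546+0.000j S between n1,n2
  Y(R16) = 0.0003922+0.000j S between n1,n4
  V1: constraint V(n0)−V(n4) = 3.22
Assemble and solve the 5×5 MNA system:
  V(n1)=-2.502+0.04213j  V(n2)=-4.664+0.1299j  V(n3)=-4.288-0.5803j  V(n4)=-3.220+0.000j
  i(V1)=-1.580+2.024j

0.001337+7.846e-05j A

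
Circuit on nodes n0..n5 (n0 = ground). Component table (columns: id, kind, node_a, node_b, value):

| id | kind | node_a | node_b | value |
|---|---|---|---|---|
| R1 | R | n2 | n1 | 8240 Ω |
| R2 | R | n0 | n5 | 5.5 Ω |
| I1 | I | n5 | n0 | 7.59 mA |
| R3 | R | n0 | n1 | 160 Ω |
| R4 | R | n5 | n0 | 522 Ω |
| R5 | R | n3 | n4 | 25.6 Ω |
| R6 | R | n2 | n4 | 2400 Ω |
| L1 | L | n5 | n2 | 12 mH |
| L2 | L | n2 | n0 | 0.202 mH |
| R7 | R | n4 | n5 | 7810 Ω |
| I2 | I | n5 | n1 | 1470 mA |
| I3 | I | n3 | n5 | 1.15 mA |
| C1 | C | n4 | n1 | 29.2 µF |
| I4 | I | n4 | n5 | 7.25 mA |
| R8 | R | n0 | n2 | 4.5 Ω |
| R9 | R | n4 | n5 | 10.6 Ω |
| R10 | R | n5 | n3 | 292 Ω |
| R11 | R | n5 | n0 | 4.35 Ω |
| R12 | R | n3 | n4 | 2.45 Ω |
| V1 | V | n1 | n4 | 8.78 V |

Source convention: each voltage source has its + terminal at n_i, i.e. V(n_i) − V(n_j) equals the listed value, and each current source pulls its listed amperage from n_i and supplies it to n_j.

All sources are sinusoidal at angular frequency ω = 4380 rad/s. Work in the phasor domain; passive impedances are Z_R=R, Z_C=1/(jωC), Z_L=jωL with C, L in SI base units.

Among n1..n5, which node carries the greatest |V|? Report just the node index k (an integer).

MNA unknowns: 5 node voltages V₁..V_5 plus 1 source current (V1)
R1: Y=0.0001214+0.000j on G[2,1]
R2: Y=0.1818+0.000j on G[0,5]
I1: z[5]−=0.00759, z[0]+=0.00759
R3: Y=0.006250+0.000j on G[0,1]
R4: Y=0.001916+0.000j on G[5,0]
R5: Y=0.03906+0.000j on G[3,4]
R6: Y=0.0004167+0.000j on G[2,4]
L1: Y=0.000-0.01903j on G[5,2]
L2: Y=0.000-1.130j on G[2,0]
R7: Y=0.0001280+0.000j on G[4,5]
I2: z[5]−=1.47, z[1]+=1.47
I3: z[3]−=0.00115, z[5]+=0.00115
C1: Y=0.000+0.1279j on G[4,1]
I4: z[4]−=0.00725, z[5]+=0.00725
R8: Y=0.2222+0.000j on G[0,2]
R9: Y=0.09434+0.000j on G[4,5]
R10: Y=0.003425+0.000j on G[5,3]
R11: Y=0.2299+0.000j on G[5,0]
R12: Y=0.4082+0.000j on G[3,4]
V1: row V1−V4=8.78, i_V1 at 1,4
solve → V1=21.87-0.01532j, V2=-0.004586+0.007671j, V3=12.98-0.01533j, V4=13.09-0.01532j, V5=-0.3673-0.01642j
aux → i_V1=1.331-1.123j

1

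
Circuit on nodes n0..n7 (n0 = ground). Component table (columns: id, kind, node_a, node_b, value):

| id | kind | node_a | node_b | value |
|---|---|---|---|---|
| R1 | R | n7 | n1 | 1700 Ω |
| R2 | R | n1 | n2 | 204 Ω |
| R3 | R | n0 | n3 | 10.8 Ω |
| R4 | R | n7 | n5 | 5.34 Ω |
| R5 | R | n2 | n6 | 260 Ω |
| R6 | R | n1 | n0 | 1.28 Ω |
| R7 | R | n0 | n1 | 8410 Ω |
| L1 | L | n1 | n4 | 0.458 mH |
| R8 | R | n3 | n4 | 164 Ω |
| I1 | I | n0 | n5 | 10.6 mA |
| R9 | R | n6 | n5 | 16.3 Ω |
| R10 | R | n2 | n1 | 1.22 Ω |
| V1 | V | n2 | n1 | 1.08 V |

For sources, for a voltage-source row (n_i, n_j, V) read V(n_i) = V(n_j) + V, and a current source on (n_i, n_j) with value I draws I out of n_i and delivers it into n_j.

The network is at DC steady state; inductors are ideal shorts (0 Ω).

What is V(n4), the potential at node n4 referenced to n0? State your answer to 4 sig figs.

MNA unknowns: 7 node voltages V₁..V_7 plus 2 source currents (L1, V1)
R1: Y=0.0005882 on G[7,1]
R2: Y=0.004902 on G[1,2]
R3: Y=0.09259 on G[0,3]
R4: Y=0.1873 on G[7,5]
R5: Y=0.003846 on G[2,6]
R6: Y=0.7812 on G[1,0]
R7: Y=0.0001189 on G[0,1]
L1: row V1−V4=0, i_L1 at 1,4
R8: Y=0.006098 on G[3,4]
I1: z[0]−=0.0106, z[5]+=0.0106
R9: Y=0.06135 on G[6,5]
R10: Y=0.8197 on G[2,1]
V1: row V2−V1=1.08, i_V1 at 2,1
solve → V1=0.01347, V2=1.093, V3=0.0008321, V4=0.01347, V5=3.463, V6=3.323, V7=3.453
aux → i_L1=7.704e-05, i_V1=-0.8820

0.01347 V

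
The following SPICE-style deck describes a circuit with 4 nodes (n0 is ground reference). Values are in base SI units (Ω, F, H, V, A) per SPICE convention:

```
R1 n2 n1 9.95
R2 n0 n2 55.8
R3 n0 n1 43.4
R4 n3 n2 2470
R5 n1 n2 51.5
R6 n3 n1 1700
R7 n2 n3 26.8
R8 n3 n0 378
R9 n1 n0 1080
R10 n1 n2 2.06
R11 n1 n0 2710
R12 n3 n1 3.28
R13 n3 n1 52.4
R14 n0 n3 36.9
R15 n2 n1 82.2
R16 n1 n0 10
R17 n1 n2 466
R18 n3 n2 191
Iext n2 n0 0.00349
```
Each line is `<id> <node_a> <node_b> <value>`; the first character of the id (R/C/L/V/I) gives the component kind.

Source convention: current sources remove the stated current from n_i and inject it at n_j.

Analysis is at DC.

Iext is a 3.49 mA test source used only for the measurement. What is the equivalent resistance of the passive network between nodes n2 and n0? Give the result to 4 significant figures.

R_eq = 7.029 Ω

MNA unknowns: 3 node voltages V₁..V_3
R1: Y=0.1005 on G[2,1]
R2: Y=0.01792 on G[0,2]
R3: Y=0.02304 on G[0,1]
R4: Y=0.0004049 on G[3,2]
R5: Y=0.01942 on G[1,2]
R6: Y=0.0005882 on G[3,1]
R7: Y=0.03731 on G[2,3]
R8: Y=0.002646 on G[3,0]
R9: Y=0.0009259 on G[1,0]
R10: Y=0.4854 on G[1,2]
R11: Y=0.0003690 on G[1,0]
R12: Y=0.3049 on G[3,1]
R13: Y=0.01908 on G[3,1]
R14: Y=0.02710 on G[0,3]
R15: Y=0.01217 on G[2,1]
R16: Y=0.1000 on G[1,0]
R17: Y=0.002146 on G[1,2]
R18: Y=0.005236 on G[3,2]
Iext: z[2]−=0.00349, z[0]+=0.00349
solve → V1=-0.01999, V2=-0.02453, V3=-0.01899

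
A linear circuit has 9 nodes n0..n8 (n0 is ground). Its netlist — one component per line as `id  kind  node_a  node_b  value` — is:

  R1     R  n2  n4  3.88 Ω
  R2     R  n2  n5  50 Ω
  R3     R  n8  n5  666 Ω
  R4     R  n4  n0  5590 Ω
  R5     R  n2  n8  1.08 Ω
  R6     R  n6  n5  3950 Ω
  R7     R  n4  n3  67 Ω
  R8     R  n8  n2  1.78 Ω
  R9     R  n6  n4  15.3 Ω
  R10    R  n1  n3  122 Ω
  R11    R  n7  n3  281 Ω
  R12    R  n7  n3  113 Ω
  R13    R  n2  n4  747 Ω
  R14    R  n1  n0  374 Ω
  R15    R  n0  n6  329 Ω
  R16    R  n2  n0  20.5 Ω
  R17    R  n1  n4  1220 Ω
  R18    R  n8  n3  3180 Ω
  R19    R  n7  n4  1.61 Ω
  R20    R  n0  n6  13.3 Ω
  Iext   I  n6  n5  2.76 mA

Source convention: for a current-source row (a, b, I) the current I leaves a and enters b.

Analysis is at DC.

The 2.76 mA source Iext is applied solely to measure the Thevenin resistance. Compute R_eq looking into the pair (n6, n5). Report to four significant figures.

MNA unknowns: 8 node voltages V₁..V_8
R1: Y=0.2577 on G[2,4]
R2: Y=0.02000 on G[2,5]
R3: Y=0.001502 on G[8,5]
R4: Y=0.0001789 on G[4,0]
R5: Y=0.9259 on G[2,8]
R6: Y=0.0002532 on G[6,5]
R7: Y=0.01493 on G[4,3]
R8: Y=0.5618 on G[8,2]
R9: Y=0.06536 on G[6,4]
R10: Y=0.008197 on G[1,3]
R11: Y=0.003559 on G[7,3]
R12: Y=0.008850 on G[7,3]
R13: Y=0.001339 on G[2,4]
R14: Y=0.002674 on G[1,0]
R15: Y=0.003040 on G[0,6]
R16: Y=0.04878 on G[2,0]
R17: Y=0.0008197 on G[1,4]
R18: Y=0.0003145 on G[8,3]
R19: Y=0.6211 on G[7,4]
R20: Y=0.07519 on G[0,6]
Iext: z[6]−=0.00276, z[5]+=0.00276
solve → V1=0.009752, V2=0.02005, V3=0.01257, V4=0.01334, V5=0.1465, V6=-0.01287, V7=0.01333, V8=0.02018

R_eq = 57.76 Ω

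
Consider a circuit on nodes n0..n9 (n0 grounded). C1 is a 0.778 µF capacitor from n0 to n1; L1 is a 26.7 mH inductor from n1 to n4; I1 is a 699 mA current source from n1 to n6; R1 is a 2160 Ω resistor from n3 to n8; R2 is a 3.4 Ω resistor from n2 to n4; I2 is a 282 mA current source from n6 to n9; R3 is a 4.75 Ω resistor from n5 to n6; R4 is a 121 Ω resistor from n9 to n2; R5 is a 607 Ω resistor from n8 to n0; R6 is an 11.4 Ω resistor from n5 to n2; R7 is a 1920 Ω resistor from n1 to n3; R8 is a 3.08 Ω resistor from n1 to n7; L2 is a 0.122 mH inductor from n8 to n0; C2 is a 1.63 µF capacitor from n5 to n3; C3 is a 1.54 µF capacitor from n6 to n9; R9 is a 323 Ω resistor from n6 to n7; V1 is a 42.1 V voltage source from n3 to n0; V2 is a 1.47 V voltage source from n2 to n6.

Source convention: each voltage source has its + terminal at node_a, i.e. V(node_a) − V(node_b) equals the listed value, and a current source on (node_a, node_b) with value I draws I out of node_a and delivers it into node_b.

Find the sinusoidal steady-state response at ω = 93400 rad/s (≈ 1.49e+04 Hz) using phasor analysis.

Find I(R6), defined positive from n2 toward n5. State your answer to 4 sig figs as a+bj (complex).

0.2576+0.01540j A

MNA unknowns: 9 node voltages V₁..V_9 plus 2 source currents (V1, V2)
C1: Y=0.000+0.07267j on G[0,1]
L1: Y=0.000-0.0004010j on G[1,4]
I1: z[1]−=0.699, z[6]+=0.699
R1: Y=0.0004630+0.000j on G[3,8]
R2: Y=0.2941+0.000j on G[2,4]
I2: z[6]−=0.282, z[9]+=0.282
R3: Y=0.2105+0.000j on G[5,6]
R4: Y=0.008264+0.000j on G[9,2]
R5: Y=0.001647+0.000j on G[8,0]
R6: Y=0.08772+0.000j on G[5,2]
R7: Y=0.0005208+0.000j on G[1,3]
R8: Y=0.3247+0.000j on G[1,7]
L2: Y=0.000-0.08776j on G[8,0]
C2: Y=0.000+0.1522j on G[5,3]
C3: Y=0.000+0.1438j on G[6,9]
R9: Y=0.003096+0.000j on G[6,7]
V1: row V3−V0=42.1, i_V1 at 3,0
V2: row V2−V6=1.47, i_V2 at 2,6
solve → V1=-0.7740+7.487j, V2=45.38-3.545j, V3=42.10+0.000j, V4=45.40-3.482j, V5=42.44-3.720j, V6=43.91-3.545j, V7=-0.3519+7.383j, V8=0.005338+0.2220j, V9=44.03-5.583j
aux → i_V1=0.5245+0.05635j, i_V2=-0.2644-0.01373j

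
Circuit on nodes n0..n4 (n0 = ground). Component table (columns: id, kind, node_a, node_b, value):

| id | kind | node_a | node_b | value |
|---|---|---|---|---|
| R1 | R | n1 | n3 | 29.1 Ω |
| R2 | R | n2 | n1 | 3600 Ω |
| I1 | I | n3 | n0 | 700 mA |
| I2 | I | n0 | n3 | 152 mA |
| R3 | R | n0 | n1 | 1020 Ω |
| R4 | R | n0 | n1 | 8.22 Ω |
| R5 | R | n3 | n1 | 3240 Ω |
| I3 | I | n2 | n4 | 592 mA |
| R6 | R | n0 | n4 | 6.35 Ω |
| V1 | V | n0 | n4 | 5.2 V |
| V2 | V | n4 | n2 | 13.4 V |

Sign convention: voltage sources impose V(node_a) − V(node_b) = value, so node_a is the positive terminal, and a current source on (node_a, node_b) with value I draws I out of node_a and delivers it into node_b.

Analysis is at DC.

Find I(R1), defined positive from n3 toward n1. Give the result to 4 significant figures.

Element admittances at DC:
  Y(R1) = 0.03436 S between n1,n3
  Y(R2) = 0.0002778 S between n2,n1
  I1: injects 0.7 A into n0 (from n3)
  I2: injects 0.152 A into n3 (from n0)
  Y(R3) = 0.0009804 S between n0,n1
  Y(R4) = 0.1217 S between n0,n1
  Y(R5) = 0.0003086 S between n3,n1
  I3: injects 0.592 A into n4 (from n2)
  Y(R6) = 0.1575 S between n0,n4
  V1: constraint V(n0)−V(n4) = 5.2
  V2: constraint V(n4)−V(n2) = 13.4
Assemble and solve the 6×6 MNA system:
  V(n1)=-4.500  V(n2)=-18.60  V(n3)=-20.31  V(n4)=-5.200
  i(V1)=-0.8228  i(V2)=0.5881

-0.5431 A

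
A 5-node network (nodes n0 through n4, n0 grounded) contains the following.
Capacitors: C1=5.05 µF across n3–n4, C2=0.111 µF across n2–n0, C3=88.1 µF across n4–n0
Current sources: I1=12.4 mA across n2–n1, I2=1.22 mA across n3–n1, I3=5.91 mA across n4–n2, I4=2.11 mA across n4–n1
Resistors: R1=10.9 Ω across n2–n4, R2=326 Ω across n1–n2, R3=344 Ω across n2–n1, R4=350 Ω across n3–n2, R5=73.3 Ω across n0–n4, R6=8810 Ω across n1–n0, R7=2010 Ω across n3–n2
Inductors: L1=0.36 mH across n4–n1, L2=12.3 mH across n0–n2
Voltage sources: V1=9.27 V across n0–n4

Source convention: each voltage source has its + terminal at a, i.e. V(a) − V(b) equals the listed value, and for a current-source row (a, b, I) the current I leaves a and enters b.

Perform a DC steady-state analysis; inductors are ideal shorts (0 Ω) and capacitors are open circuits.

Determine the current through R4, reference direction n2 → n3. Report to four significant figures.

0.001039 A

Element admittances at DC:
  Y(C1) = 0.000 S between n3,n4
  I1: injects 0.0124 A into n1 (from n2)
  I2: injects 0.00122 A into n1 (from n3)
  Y(R1) = 0.09174 S between n2,n4
  L1: short n4↔n1 (DC inductor)
  I3: injects 0.00591 A into n2 (from n4)
  Y(R2) = 0.003067 S between n1,n2
  L2: short n0↔n2 (DC inductor)
  Y(R3) = 0.002907 S between n2,n1
  Y(R4) = 0.002857 S between n3,n2
  Y(R5) = 0.01364 S between n0,n4
  Y(C2) = 0.000 S between n2,n0
  Y(C3) = 0.000 S between n4,n0
  I4: injects 0.00211 A into n1 (from n4)
  Y(R6) = 0.0001135 S between n1,n0
  Y(R7) = 0.0004975 S between n3,n2
  V1: constraint V(n0)−V(n4) = 9.27
Assemble and solve the 7×7 MNA system:
  V(n1)=-9.270  V(n2)=0.000  V(n3)=-0.3637  V(n4)=-9.270
  i(L1)=-0.07217  i(L2)=0.9136  i(V1)=-1.041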